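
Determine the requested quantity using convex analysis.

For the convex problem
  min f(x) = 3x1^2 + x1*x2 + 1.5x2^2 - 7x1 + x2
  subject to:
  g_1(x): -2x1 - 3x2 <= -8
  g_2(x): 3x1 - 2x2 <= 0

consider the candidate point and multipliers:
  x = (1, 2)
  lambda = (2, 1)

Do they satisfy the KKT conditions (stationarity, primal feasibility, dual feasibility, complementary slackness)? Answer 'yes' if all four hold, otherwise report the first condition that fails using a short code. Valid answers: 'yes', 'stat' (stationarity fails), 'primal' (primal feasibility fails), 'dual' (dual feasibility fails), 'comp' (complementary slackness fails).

Gradient of f: grad f(x) = Q x + c = (1, 8)
Constraint values g_i(x) = a_i^T x - b_i:
  g_1((1, 2)) = 0
  g_2((1, 2)) = -1
Stationarity residual: grad f(x) + sum_i lambda_i a_i = (0, 0)
  -> stationarity OK
Primal feasibility (all g_i <= 0): OK
Dual feasibility (all lambda_i >= 0): OK
Complementary slackness (lambda_i * g_i(x) = 0 for all i): FAILS

Verdict: the first failing condition is complementary_slackness -> comp.

comp


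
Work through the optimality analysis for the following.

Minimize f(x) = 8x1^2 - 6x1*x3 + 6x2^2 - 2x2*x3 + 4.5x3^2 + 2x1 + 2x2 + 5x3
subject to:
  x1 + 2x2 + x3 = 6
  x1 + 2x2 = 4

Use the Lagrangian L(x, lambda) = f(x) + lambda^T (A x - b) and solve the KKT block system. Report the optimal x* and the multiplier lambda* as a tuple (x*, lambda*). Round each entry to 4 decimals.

Form the Lagrangian:
  L(x, lambda) = (1/2) x^T Q x + c^T x + lambda^T (A x - b)
Stationarity (grad_x L = 0): Q x + c + A^T lambda = 0.
Primal feasibility: A x = b.

This gives the KKT block system:
  [ Q   A^T ] [ x     ]   [-c ]
  [ A    0  ] [ lambda ] = [ b ]

Solving the linear system:
  x*      = (1.1053, 1.4474, 2)
  lambda* = (-13.4737, 5.7895)
  f(x*)   = 36.3947

x* = (1.1053, 1.4474, 2), lambda* = (-13.4737, 5.7895)


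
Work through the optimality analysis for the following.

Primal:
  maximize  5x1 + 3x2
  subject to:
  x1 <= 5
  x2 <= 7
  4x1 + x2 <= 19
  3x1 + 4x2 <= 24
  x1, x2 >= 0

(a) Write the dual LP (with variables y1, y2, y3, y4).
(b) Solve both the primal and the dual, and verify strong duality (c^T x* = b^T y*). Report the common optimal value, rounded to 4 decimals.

The standard primal-dual pair for 'max c^T x s.t. A x <= b, x >= 0' is:
  Dual:  min b^T y  s.t.  A^T y >= c,  y >= 0.

So the dual LP is:
  minimize  5y1 + 7y2 + 19y3 + 24y4
  subject to:
    y1 + 4y3 + 3y4 >= 5
    y2 + y3 + 4y4 >= 3
    y1, y2, y3, y4 >= 0

Solving the primal: x* = (4, 3).
  primal value c^T x* = 29.
Solving the dual: y* = (0, 0, 0.8462, 0.5385).
  dual value b^T y* = 29.
Strong duality: c^T x* = b^T y*. Confirmed.

29


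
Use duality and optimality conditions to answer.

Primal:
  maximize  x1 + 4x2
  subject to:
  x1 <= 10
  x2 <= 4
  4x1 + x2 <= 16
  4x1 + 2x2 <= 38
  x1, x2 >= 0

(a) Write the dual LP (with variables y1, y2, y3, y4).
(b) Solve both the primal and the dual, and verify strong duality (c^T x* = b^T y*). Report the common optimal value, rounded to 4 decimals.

The standard primal-dual pair for 'max c^T x s.t. A x <= b, x >= 0' is:
  Dual:  min b^T y  s.t.  A^T y >= c,  y >= 0.

So the dual LP is:
  minimize  10y1 + 4y2 + 16y3 + 38y4
  subject to:
    y1 + 4y3 + 4y4 >= 1
    y2 + y3 + 2y4 >= 4
    y1, y2, y3, y4 >= 0

Solving the primal: x* = (3, 4).
  primal value c^T x* = 19.
Solving the dual: y* = (0, 3.75, 0.25, 0).
  dual value b^T y* = 19.
Strong duality: c^T x* = b^T y*. Confirmed.

19


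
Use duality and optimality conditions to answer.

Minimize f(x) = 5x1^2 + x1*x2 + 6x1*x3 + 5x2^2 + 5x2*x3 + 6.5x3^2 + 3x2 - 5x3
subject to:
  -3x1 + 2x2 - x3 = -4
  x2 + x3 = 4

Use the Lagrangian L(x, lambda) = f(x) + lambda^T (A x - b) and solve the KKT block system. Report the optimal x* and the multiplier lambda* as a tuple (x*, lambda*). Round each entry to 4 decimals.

Form the Lagrangian:
  L(x, lambda) = (1/2) x^T Q x + c^T x + lambda^T (A x - b)
Stationarity (grad_x L = 0): Q x + c + A^T lambda = 0.
Primal feasibility: A x = b.

This gives the KKT block system:
  [ Q   A^T ] [ x     ]   [-c ]
  [ A    0  ] [ lambda ] = [ b ]

Solving the linear system:
  x*      = (0, 0, 4)
  lambda* = (8, -39)
  f(x*)   = 84

x* = (0, 0, 4), lambda* = (8, -39)


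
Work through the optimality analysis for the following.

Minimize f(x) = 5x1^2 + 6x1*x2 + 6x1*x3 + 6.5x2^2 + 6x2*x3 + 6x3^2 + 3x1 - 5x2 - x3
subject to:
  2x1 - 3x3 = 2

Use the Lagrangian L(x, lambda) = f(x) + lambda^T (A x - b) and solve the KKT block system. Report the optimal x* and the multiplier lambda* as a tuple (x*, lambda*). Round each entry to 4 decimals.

Form the Lagrangian:
  L(x, lambda) = (1/2) x^T Q x + c^T x + lambda^T (A x - b)
Stationarity (grad_x L = 0): Q x + c + A^T lambda = 0.
Primal feasibility: A x = b.

This gives the KKT block system:
  [ Q   A^T ] [ x     ]   [-c ]
  [ A    0  ] [ lambda ] = [ b ]

Solving the linear system:
  x*      = (0.0049, 0.6885, -0.6634)
  lambda* = (-1.6)
  f(x*)   = 0.2178

x* = (0.0049, 0.6885, -0.6634), lambda* = (-1.6)


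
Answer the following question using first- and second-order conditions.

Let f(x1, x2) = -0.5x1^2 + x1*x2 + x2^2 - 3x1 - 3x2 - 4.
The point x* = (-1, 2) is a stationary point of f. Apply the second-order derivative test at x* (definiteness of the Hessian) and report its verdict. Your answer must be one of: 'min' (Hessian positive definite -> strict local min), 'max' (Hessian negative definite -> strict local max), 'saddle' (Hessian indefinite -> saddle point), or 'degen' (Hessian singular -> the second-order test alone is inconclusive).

Compute the Hessian H = grad^2 f:
  H = [[-1, 1], [1, 2]]
Verify stationarity: grad f(x*) = H x* + g = (0, 0).
Eigenvalues of H: -1.3028, 2.3028.
Eigenvalues have mixed signs, so H is indefinite -> x* is a saddle point.

saddle


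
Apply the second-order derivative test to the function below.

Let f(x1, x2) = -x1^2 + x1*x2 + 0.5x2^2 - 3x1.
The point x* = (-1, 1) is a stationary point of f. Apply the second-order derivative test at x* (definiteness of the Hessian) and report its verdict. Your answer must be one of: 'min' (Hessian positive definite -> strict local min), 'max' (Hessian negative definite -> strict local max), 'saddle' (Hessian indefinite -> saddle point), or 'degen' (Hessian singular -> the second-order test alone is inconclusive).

Compute the Hessian H = grad^2 f:
  H = [[-2, 1], [1, 1]]
Verify stationarity: grad f(x*) = H x* + g = (0, 0).
Eigenvalues of H: -2.3028, 1.3028.
Eigenvalues have mixed signs, so H is indefinite -> x* is a saddle point.

saddle


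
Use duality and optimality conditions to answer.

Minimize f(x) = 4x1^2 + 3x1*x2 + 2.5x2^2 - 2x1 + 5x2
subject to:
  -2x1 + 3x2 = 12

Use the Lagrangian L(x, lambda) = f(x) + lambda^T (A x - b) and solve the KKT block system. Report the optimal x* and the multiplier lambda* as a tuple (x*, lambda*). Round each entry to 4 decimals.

Form the Lagrangian:
  L(x, lambda) = (1/2) x^T Q x + c^T x + lambda^T (A x - b)
Stationarity (grad_x L = 0): Q x + c + A^T lambda = 0.
Primal feasibility: A x = b.

This gives the KKT block system:
  [ Q   A^T ] [ x     ]   [-c ]
  [ A    0  ] [ lambda ] = [ b ]

Solving the linear system:
  x*      = (-1.875, 2.75)
  lambda* = (-4.375)
  f(x*)   = 35

x* = (-1.875, 2.75), lambda* = (-4.375)


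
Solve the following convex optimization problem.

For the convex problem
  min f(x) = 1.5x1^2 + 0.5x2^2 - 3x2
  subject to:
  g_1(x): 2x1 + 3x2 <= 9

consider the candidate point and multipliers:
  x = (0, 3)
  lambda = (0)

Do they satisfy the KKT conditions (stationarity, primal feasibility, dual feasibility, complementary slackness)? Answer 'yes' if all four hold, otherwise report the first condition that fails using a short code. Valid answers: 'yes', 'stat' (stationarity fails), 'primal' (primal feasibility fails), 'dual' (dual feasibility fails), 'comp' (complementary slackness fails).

Gradient of f: grad f(x) = Q x + c = (0, 0)
Constraint values g_i(x) = a_i^T x - b_i:
  g_1((0, 3)) = 0
Stationarity residual: grad f(x) + sum_i lambda_i a_i = (0, 0)
  -> stationarity OK
Primal feasibility (all g_i <= 0): OK
Dual feasibility (all lambda_i >= 0): OK
Complementary slackness (lambda_i * g_i(x) = 0 for all i): OK

Verdict: yes, KKT holds.

yes


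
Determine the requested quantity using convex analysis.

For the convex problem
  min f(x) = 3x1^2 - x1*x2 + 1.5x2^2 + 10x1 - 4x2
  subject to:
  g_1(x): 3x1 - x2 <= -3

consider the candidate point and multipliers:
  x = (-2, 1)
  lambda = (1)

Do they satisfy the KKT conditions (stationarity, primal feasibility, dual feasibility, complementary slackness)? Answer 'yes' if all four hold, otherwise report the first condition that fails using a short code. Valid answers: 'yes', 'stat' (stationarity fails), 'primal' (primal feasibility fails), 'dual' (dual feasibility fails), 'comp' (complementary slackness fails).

Gradient of f: grad f(x) = Q x + c = (-3, 1)
Constraint values g_i(x) = a_i^T x - b_i:
  g_1((-2, 1)) = -4
Stationarity residual: grad f(x) + sum_i lambda_i a_i = (0, 0)
  -> stationarity OK
Primal feasibility (all g_i <= 0): OK
Dual feasibility (all lambda_i >= 0): OK
Complementary slackness (lambda_i * g_i(x) = 0 for all i): FAILS

Verdict: the first failing condition is complementary_slackness -> comp.

comp


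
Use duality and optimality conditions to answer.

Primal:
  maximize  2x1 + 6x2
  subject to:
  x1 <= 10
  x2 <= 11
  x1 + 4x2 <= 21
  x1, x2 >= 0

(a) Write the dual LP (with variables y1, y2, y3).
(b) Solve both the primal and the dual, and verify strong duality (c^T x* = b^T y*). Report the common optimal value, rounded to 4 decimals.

The standard primal-dual pair for 'max c^T x s.t. A x <= b, x >= 0' is:
  Dual:  min b^T y  s.t.  A^T y >= c,  y >= 0.

So the dual LP is:
  minimize  10y1 + 11y2 + 21y3
  subject to:
    y1 + y3 >= 2
    y2 + 4y3 >= 6
    y1, y2, y3 >= 0

Solving the primal: x* = (10, 2.75).
  primal value c^T x* = 36.5.
Solving the dual: y* = (0.5, 0, 1.5).
  dual value b^T y* = 36.5.
Strong duality: c^T x* = b^T y*. Confirmed.

36.5


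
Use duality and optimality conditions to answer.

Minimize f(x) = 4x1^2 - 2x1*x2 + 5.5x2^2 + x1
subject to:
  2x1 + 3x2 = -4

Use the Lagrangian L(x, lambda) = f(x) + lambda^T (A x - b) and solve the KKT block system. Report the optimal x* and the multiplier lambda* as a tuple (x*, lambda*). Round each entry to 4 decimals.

Form the Lagrangian:
  L(x, lambda) = (1/2) x^T Q x + c^T x + lambda^T (A x - b)
Stationarity (grad_x L = 0): Q x + c + A^T lambda = 0.
Primal feasibility: A x = b.

This gives the KKT block system:
  [ Q   A^T ] [ x     ]   [-c ]
  [ A    0  ] [ lambda ] = [ b ]

Solving the linear system:
  x*      = (-0.8643, -0.7571)
  lambda* = (2.2)
  f(x*)   = 3.9679

x* = (-0.8643, -0.7571), lambda* = (2.2)


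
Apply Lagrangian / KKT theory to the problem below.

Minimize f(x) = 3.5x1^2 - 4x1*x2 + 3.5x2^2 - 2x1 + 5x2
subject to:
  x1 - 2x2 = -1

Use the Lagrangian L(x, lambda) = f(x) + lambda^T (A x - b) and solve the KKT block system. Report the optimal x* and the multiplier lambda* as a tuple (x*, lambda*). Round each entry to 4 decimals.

Form the Lagrangian:
  L(x, lambda) = (1/2) x^T Q x + c^T x + lambda^T (A x - b)
Stationarity (grad_x L = 0): Q x + c + A^T lambda = 0.
Primal feasibility: A x = b.

This gives the KKT block system:
  [ Q   A^T ] [ x     ]   [-c ]
  [ A    0  ] [ lambda ] = [ b ]

Solving the linear system:
  x*      = (-0.0526, 0.4737)
  lambda* = (4.2632)
  f(x*)   = 3.3684

x* = (-0.0526, 0.4737), lambda* = (4.2632)


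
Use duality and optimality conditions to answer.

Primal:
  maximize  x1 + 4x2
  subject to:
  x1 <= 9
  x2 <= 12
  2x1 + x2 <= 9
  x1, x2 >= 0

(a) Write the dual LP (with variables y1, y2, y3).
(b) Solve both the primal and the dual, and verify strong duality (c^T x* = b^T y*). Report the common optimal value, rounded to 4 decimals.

The standard primal-dual pair for 'max c^T x s.t. A x <= b, x >= 0' is:
  Dual:  min b^T y  s.t.  A^T y >= c,  y >= 0.

So the dual LP is:
  minimize  9y1 + 12y2 + 9y3
  subject to:
    y1 + 2y3 >= 1
    y2 + y3 >= 4
    y1, y2, y3 >= 0

Solving the primal: x* = (0, 9).
  primal value c^T x* = 36.
Solving the dual: y* = (0, 0, 4).
  dual value b^T y* = 36.
Strong duality: c^T x* = b^T y*. Confirmed.

36


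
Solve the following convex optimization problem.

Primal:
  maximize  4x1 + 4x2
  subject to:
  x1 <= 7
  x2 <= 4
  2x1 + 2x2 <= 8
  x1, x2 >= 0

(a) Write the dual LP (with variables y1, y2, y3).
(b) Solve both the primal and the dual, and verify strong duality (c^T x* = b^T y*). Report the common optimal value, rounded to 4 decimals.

The standard primal-dual pair for 'max c^T x s.t. A x <= b, x >= 0' is:
  Dual:  min b^T y  s.t.  A^T y >= c,  y >= 0.

So the dual LP is:
  minimize  7y1 + 4y2 + 8y3
  subject to:
    y1 + 2y3 >= 4
    y2 + 2y3 >= 4
    y1, y2, y3 >= 0

Solving the primal: x* = (4, 0).
  primal value c^T x* = 16.
Solving the dual: y* = (0, 0, 2).
  dual value b^T y* = 16.
Strong duality: c^T x* = b^T y*. Confirmed.

16


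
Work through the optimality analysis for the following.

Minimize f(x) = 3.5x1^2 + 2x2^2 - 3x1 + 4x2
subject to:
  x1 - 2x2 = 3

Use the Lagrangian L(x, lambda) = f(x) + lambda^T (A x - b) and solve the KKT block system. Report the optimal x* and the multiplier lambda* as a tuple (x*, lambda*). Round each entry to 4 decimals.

Form the Lagrangian:
  L(x, lambda) = (1/2) x^T Q x + c^T x + lambda^T (A x - b)
Stationarity (grad_x L = 0): Q x + c + A^T lambda = 0.
Primal feasibility: A x = b.

This gives the KKT block system:
  [ Q   A^T ] [ x     ]   [-c ]
  [ A    0  ] [ lambda ] = [ b ]

Solving the linear system:
  x*      = (0.5, -1.25)
  lambda* = (-0.5)
  f(x*)   = -2.5

x* = (0.5, -1.25), lambda* = (-0.5)


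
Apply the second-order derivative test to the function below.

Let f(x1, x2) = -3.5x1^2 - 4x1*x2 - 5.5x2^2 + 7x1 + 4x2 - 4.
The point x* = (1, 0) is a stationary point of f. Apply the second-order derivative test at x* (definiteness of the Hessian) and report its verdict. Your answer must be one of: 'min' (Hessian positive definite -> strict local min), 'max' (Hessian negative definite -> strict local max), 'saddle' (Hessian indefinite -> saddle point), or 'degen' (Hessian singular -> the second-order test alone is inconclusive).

Compute the Hessian H = grad^2 f:
  H = [[-7, -4], [-4, -11]]
Verify stationarity: grad f(x*) = H x* + g = (0, 0).
Eigenvalues of H: -13.4721, -4.5279.
Both eigenvalues < 0, so H is negative definite -> x* is a strict local max.

max


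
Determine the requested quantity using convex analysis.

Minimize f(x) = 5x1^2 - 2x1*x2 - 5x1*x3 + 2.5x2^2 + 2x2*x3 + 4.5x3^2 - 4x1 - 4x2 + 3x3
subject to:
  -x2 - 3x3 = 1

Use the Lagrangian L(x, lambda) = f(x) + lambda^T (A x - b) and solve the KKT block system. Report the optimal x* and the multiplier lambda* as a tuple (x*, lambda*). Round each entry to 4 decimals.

Form the Lagrangian:
  L(x, lambda) = (1/2) x^T Q x + c^T x + lambda^T (A x - b)
Stationarity (grad_x L = 0): Q x + c + A^T lambda = 0.
Primal feasibility: A x = b.

This gives the KKT block system:
  [ Q   A^T ] [ x     ]   [-c ]
  [ A    0  ] [ lambda ] = [ b ]

Solving the linear system:
  x*      = (0.2673, 1.0191, -0.673)
  lambda* = (-0.7852)
  f(x*)   = -3.1897

x* = (0.2673, 1.0191, -0.673), lambda* = (-0.7852)


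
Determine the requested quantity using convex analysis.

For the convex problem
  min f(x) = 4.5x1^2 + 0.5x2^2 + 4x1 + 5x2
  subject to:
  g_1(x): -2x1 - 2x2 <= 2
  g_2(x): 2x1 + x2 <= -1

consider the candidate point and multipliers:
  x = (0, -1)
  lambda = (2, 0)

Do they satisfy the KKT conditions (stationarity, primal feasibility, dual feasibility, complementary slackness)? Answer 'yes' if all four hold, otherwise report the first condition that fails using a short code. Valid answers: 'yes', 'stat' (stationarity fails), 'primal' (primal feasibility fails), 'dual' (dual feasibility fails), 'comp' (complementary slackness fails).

Gradient of f: grad f(x) = Q x + c = (4, 4)
Constraint values g_i(x) = a_i^T x - b_i:
  g_1((0, -1)) = 0
  g_2((0, -1)) = 0
Stationarity residual: grad f(x) + sum_i lambda_i a_i = (0, 0)
  -> stationarity OK
Primal feasibility (all g_i <= 0): OK
Dual feasibility (all lambda_i >= 0): OK
Complementary slackness (lambda_i * g_i(x) = 0 for all i): OK

Verdict: yes, KKT holds.

yes


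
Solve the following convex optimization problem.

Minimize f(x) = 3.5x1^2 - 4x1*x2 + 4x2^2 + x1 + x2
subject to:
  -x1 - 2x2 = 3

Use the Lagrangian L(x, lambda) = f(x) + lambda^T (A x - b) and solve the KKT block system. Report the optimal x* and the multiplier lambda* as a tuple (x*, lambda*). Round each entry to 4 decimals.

Form the Lagrangian:
  L(x, lambda) = (1/2) x^T Q x + c^T x + lambda^T (A x - b)
Stationarity (grad_x L = 0): Q x + c + A^T lambda = 0.
Primal feasibility: A x = b.

This gives the KKT block system:
  [ Q   A^T ] [ x     ]   [-c ]
  [ A    0  ] [ lambda ] = [ b ]

Solving the linear system:
  x*      = (-0.9615, -1.0192)
  lambda* = (-1.6538)
  f(x*)   = 1.4904

x* = (-0.9615, -1.0192), lambda* = (-1.6538)


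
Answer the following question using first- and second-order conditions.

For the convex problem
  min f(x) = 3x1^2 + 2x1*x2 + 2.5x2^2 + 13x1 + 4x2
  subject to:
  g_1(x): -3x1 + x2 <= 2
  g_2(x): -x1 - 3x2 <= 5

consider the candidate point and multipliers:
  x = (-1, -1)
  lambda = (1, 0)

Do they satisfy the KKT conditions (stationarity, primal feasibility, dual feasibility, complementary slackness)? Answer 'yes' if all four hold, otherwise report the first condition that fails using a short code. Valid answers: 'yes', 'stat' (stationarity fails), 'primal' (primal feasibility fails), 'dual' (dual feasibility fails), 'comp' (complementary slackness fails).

Gradient of f: grad f(x) = Q x + c = (5, -3)
Constraint values g_i(x) = a_i^T x - b_i:
  g_1((-1, -1)) = 0
  g_2((-1, -1)) = -1
Stationarity residual: grad f(x) + sum_i lambda_i a_i = (2, -2)
  -> stationarity FAILS
Primal feasibility (all g_i <= 0): OK
Dual feasibility (all lambda_i >= 0): OK
Complementary slackness (lambda_i * g_i(x) = 0 for all i): OK

Verdict: the first failing condition is stationarity -> stat.

stat


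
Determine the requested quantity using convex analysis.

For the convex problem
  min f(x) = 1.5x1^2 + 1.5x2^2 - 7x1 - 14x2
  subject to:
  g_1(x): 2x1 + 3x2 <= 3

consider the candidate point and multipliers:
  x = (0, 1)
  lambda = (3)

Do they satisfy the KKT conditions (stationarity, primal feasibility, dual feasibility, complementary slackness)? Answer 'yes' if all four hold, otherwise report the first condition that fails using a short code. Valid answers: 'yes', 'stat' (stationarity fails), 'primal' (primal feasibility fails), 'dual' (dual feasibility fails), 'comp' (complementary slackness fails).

Gradient of f: grad f(x) = Q x + c = (-7, -11)
Constraint values g_i(x) = a_i^T x - b_i:
  g_1((0, 1)) = 0
Stationarity residual: grad f(x) + sum_i lambda_i a_i = (-1, -2)
  -> stationarity FAILS
Primal feasibility (all g_i <= 0): OK
Dual feasibility (all lambda_i >= 0): OK
Complementary slackness (lambda_i * g_i(x) = 0 for all i): OK

Verdict: the first failing condition is stationarity -> stat.

stat


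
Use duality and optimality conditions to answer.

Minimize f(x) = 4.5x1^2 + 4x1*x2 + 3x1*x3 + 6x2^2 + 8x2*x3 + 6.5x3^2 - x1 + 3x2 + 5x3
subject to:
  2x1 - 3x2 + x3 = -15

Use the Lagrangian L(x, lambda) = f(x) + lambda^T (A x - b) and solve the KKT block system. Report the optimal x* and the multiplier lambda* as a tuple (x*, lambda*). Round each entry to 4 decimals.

Form the Lagrangian:
  L(x, lambda) = (1/2) x^T Q x + c^T x + lambda^T (A x - b)
Stationarity (grad_x L = 0): Q x + c + A^T lambda = 0.
Primal feasibility: A x = b.

This gives the KKT block system:
  [ Q   A^T ] [ x     ]   [-c ]
  [ A    0  ] [ lambda ] = [ b ]

Solving the linear system:
  x*      = (-1.6435, 3.1293, -2.3253)
  lambda* = (5.125)
  f(x*)   = 38.1399

x* = (-1.6435, 3.1293, -2.3253), lambda* = (5.125)


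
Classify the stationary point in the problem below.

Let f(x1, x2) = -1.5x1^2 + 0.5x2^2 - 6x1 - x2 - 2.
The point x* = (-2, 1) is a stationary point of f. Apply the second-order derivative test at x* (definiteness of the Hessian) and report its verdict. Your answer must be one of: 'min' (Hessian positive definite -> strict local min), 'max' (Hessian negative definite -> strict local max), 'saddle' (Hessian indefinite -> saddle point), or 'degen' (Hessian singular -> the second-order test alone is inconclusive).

Compute the Hessian H = grad^2 f:
  H = [[-3, 0], [0, 1]]
Verify stationarity: grad f(x*) = H x* + g = (0, 0).
Eigenvalues of H: -3, 1.
Eigenvalues have mixed signs, so H is indefinite -> x* is a saddle point.

saddle


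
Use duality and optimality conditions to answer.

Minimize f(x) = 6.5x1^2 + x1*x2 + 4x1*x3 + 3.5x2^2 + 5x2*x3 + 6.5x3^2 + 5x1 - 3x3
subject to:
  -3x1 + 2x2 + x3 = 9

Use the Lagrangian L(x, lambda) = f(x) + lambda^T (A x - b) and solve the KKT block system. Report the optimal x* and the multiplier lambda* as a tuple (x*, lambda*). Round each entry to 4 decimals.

Form the Lagrangian:
  L(x, lambda) = (1/2) x^T Q x + c^T x + lambda^T (A x - b)
Stationarity (grad_x L = 0): Q x + c + A^T lambda = 0.
Primal feasibility: A x = b.

This gives the KKT block system:
  [ Q   A^T ] [ x     ]   [-c ]
  [ A    0  ] [ lambda ] = [ b ]

Solving the linear system:
  x*      = (-1.9231, 1.2405, 0.7495)
  lambda* = (-5.2541)
  f(x*)   = 17.7111

x* = (-1.9231, 1.2405, 0.7495), lambda* = (-5.2541)


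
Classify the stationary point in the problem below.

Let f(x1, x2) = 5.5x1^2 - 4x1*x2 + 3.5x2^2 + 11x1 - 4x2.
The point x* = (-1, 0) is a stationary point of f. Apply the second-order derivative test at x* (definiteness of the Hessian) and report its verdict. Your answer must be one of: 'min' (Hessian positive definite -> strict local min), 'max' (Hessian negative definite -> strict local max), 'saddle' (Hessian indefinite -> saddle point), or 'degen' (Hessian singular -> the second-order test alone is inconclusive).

Compute the Hessian H = grad^2 f:
  H = [[11, -4], [-4, 7]]
Verify stationarity: grad f(x*) = H x* + g = (0, 0).
Eigenvalues of H: 4.5279, 13.4721.
Both eigenvalues > 0, so H is positive definite -> x* is a strict local min.

min


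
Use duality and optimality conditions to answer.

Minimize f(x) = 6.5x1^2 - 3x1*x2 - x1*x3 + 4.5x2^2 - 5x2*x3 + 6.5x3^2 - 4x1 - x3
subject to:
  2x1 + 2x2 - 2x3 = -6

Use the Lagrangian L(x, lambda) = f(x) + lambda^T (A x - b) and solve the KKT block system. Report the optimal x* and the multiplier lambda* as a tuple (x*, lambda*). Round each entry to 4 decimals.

Form the Lagrangian:
  L(x, lambda) = (1/2) x^T Q x + c^T x + lambda^T (A x - b)
Stationarity (grad_x L = 0): Q x + c + A^T lambda = 0.
Primal feasibility: A x = b.

This gives the KKT block system:
  [ Q   A^T ] [ x     ]   [-c ]
  [ A    0  ] [ lambda ] = [ b ]

Solving the linear system:
  x*      = (-1.0294, -1.5735, 0.3971)
  lambda* = (6.5294)
  f(x*)   = 21.4485

x* = (-1.0294, -1.5735, 0.3971), lambda* = (6.5294)


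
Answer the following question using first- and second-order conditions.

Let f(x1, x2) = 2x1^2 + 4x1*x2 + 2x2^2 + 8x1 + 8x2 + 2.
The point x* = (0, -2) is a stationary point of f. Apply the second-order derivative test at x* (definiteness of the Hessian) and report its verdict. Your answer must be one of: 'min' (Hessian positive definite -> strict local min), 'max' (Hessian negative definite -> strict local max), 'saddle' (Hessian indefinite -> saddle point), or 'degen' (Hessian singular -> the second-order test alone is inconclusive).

Compute the Hessian H = grad^2 f:
  H = [[4, 4], [4, 4]]
Verify stationarity: grad f(x*) = H x* + g = (0, 0).
Eigenvalues of H: 0, 8.
H has a zero eigenvalue (singular; positive semidefinite but not definite), so H is neither positive definite, negative definite, nor indefinite. The second-order test alone is inconclusive -> degen.
(Indeed, f is constant along the null direction of H through x*, so x* is not a strict local extremum.)

degen


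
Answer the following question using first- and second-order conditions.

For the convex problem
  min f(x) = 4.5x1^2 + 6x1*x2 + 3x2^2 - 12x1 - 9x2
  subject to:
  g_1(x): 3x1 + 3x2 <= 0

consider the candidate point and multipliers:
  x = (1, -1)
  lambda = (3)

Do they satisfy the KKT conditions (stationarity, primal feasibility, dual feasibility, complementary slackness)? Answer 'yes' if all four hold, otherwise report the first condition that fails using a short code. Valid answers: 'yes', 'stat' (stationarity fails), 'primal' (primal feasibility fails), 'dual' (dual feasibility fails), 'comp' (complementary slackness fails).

Gradient of f: grad f(x) = Q x + c = (-9, -9)
Constraint values g_i(x) = a_i^T x - b_i:
  g_1((1, -1)) = 0
Stationarity residual: grad f(x) + sum_i lambda_i a_i = (0, 0)
  -> stationarity OK
Primal feasibility (all g_i <= 0): OK
Dual feasibility (all lambda_i >= 0): OK
Complementary slackness (lambda_i * g_i(x) = 0 for all i): OK

Verdict: yes, KKT holds.

yes


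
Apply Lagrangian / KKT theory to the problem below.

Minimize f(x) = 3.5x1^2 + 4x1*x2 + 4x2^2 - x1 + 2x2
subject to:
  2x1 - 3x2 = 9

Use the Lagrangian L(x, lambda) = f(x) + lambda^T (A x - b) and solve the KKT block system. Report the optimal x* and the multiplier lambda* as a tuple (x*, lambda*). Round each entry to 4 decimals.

Form the Lagrangian:
  L(x, lambda) = (1/2) x^T Q x + c^T x + lambda^T (A x - b)
Stationarity (grad_x L = 0): Q x + c + A^T lambda = 0.
Primal feasibility: A x = b.

This gives the KKT block system:
  [ Q   A^T ] [ x     ]   [-c ]
  [ A    0  ] [ lambda ] = [ b ]

Solving the linear system:
  x*      = (1.7413, -1.8392)
  lambda* = (-1.9161)
  f(x*)   = 5.9126

x* = (1.7413, -1.8392), lambda* = (-1.9161)


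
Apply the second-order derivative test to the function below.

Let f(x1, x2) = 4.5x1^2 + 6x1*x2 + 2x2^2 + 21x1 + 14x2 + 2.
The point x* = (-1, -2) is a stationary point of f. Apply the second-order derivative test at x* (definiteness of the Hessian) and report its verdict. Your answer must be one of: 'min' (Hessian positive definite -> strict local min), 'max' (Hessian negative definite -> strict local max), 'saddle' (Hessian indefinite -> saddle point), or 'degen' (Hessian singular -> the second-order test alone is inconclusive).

Compute the Hessian H = grad^2 f:
  H = [[9, 6], [6, 4]]
Verify stationarity: grad f(x*) = H x* + g = (0, 0).
Eigenvalues of H: 0, 13.
H has a zero eigenvalue (singular; positive semidefinite but not definite), so H is neither positive definite, negative definite, nor indefinite. The second-order test alone is inconclusive -> degen.
(Indeed, f is constant along the null direction of H through x*, so x* is not a strict local extremum.)

degen


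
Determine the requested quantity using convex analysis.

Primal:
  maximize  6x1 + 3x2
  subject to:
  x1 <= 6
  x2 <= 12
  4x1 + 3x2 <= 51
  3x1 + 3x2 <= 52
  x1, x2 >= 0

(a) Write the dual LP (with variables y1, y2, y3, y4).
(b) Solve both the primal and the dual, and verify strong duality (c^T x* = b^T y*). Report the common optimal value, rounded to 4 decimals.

The standard primal-dual pair for 'max c^T x s.t. A x <= b, x >= 0' is:
  Dual:  min b^T y  s.t.  A^T y >= c,  y >= 0.

So the dual LP is:
  minimize  6y1 + 12y2 + 51y3 + 52y4
  subject to:
    y1 + 4y3 + 3y4 >= 6
    y2 + 3y3 + 3y4 >= 3
    y1, y2, y3, y4 >= 0

Solving the primal: x* = (6, 9).
  primal value c^T x* = 63.
Solving the dual: y* = (2, 0, 1, 0).
  dual value b^T y* = 63.
Strong duality: c^T x* = b^T y*. Confirmed.

63


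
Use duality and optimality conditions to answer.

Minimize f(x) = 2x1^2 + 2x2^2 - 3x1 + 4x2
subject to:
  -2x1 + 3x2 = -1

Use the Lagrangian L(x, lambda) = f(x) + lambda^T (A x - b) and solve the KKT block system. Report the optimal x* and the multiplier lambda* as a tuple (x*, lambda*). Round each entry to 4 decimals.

Form the Lagrangian:
  L(x, lambda) = (1/2) x^T Q x + c^T x + lambda^T (A x - b)
Stationarity (grad_x L = 0): Q x + c + A^T lambda = 0.
Primal feasibility: A x = b.

This gives the KKT block system:
  [ Q   A^T ] [ x     ]   [-c ]
  [ A    0  ] [ lambda ] = [ b ]

Solving the linear system:
  x*      = (0.2115, -0.1923)
  lambda* = (-1.0769)
  f(x*)   = -1.2404

x* = (0.2115, -0.1923), lambda* = (-1.0769)


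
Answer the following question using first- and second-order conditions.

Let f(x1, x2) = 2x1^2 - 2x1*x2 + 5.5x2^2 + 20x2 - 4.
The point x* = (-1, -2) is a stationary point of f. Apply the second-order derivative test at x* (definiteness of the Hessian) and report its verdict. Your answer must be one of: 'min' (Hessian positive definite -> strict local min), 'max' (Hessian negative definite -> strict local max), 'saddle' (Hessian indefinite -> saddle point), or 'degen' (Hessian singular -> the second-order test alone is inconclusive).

Compute the Hessian H = grad^2 f:
  H = [[4, -2], [-2, 11]]
Verify stationarity: grad f(x*) = H x* + g = (0, 0).
Eigenvalues of H: 3.4689, 11.5311.
Both eigenvalues > 0, so H is positive definite -> x* is a strict local min.

min


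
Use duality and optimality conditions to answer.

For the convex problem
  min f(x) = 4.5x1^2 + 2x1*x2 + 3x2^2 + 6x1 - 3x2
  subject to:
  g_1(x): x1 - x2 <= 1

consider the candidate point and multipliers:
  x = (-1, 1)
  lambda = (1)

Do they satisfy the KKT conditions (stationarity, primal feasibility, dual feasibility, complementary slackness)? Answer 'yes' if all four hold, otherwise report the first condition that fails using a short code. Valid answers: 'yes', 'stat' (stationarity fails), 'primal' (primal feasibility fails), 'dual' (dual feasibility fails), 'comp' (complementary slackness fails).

Gradient of f: grad f(x) = Q x + c = (-1, 1)
Constraint values g_i(x) = a_i^T x - b_i:
  g_1((-1, 1)) = -3
Stationarity residual: grad f(x) + sum_i lambda_i a_i = (0, 0)
  -> stationarity OK
Primal feasibility (all g_i <= 0): OK
Dual feasibility (all lambda_i >= 0): OK
Complementary slackness (lambda_i * g_i(x) = 0 for all i): FAILS

Verdict: the first failing condition is complementary_slackness -> comp.

comp


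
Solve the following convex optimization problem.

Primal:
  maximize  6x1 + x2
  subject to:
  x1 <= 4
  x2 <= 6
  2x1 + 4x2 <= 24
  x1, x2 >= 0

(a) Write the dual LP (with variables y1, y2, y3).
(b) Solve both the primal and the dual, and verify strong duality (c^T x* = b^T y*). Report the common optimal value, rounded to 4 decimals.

The standard primal-dual pair for 'max c^T x s.t. A x <= b, x >= 0' is:
  Dual:  min b^T y  s.t.  A^T y >= c,  y >= 0.

So the dual LP is:
  minimize  4y1 + 6y2 + 24y3
  subject to:
    y1 + 2y3 >= 6
    y2 + 4y3 >= 1
    y1, y2, y3 >= 0

Solving the primal: x* = (4, 4).
  primal value c^T x* = 28.
Solving the dual: y* = (5.5, 0, 0.25).
  dual value b^T y* = 28.
Strong duality: c^T x* = b^T y*. Confirmed.

28


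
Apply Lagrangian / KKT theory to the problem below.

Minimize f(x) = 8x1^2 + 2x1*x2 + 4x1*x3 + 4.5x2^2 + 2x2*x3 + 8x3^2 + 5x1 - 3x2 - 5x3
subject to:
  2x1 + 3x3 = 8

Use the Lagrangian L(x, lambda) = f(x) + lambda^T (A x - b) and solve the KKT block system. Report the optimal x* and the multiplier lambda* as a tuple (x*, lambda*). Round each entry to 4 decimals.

Form the Lagrangian:
  L(x, lambda) = (1/2) x^T Q x + c^T x + lambda^T (A x - b)
Stationarity (grad_x L = 0): Q x + c + A^T lambda = 0.
Primal feasibility: A x = b.

This gives the KKT block system:
  [ Q   A^T ] [ x     ]   [-c ]
  [ A    0  ] [ lambda ] = [ b ]

Solving the linear system:
  x*      = (0.5425, -0.2994, 2.305)
  lambda* = (-11.1504)
  f(x*)   = 40.6445

x* = (0.5425, -0.2994, 2.305), lambda* = (-11.1504)


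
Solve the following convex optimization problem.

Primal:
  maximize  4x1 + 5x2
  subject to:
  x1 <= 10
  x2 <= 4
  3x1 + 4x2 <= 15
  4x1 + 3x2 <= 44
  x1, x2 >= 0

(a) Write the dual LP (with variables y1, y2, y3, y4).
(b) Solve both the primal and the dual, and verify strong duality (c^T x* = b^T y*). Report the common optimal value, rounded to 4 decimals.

The standard primal-dual pair for 'max c^T x s.t. A x <= b, x >= 0' is:
  Dual:  min b^T y  s.t.  A^T y >= c,  y >= 0.

So the dual LP is:
  minimize  10y1 + 4y2 + 15y3 + 44y4
  subject to:
    y1 + 3y3 + 4y4 >= 4
    y2 + 4y3 + 3y4 >= 5
    y1, y2, y3, y4 >= 0

Solving the primal: x* = (5, 0).
  primal value c^T x* = 20.
Solving the dual: y* = (0, 0, 1.3333, 0).
  dual value b^T y* = 20.
Strong duality: c^T x* = b^T y*. Confirmed.

20


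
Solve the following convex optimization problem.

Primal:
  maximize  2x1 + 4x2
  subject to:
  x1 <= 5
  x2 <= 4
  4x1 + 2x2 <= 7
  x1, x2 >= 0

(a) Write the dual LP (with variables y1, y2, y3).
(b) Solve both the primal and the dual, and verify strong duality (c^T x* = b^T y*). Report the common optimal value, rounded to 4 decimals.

The standard primal-dual pair for 'max c^T x s.t. A x <= b, x >= 0' is:
  Dual:  min b^T y  s.t.  A^T y >= c,  y >= 0.

So the dual LP is:
  minimize  5y1 + 4y2 + 7y3
  subject to:
    y1 + 4y3 >= 2
    y2 + 2y3 >= 4
    y1, y2, y3 >= 0

Solving the primal: x* = (0, 3.5).
  primal value c^T x* = 14.
Solving the dual: y* = (0, 0, 2).
  dual value b^T y* = 14.
Strong duality: c^T x* = b^T y*. Confirmed.

14


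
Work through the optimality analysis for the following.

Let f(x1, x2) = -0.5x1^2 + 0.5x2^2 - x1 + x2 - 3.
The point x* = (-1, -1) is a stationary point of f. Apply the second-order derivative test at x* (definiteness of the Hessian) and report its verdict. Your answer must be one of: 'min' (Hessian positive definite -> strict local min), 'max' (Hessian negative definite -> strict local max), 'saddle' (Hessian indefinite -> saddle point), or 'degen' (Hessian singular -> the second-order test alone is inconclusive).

Compute the Hessian H = grad^2 f:
  H = [[-1, 0], [0, 1]]
Verify stationarity: grad f(x*) = H x* + g = (0, 0).
Eigenvalues of H: -1, 1.
Eigenvalues have mixed signs, so H is indefinite -> x* is a saddle point.

saddle


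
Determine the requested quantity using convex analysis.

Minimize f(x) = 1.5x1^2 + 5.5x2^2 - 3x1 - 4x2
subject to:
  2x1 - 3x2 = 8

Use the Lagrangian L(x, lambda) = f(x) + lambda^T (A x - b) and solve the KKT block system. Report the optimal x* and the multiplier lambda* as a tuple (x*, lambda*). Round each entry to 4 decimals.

Form the Lagrangian:
  L(x, lambda) = (1/2) x^T Q x + c^T x + lambda^T (A x - b)
Stationarity (grad_x L = 0): Q x + c + A^T lambda = 0.
Primal feasibility: A x = b.

This gives the KKT block system:
  [ Q   A^T ] [ x     ]   [-c ]
  [ A    0  ] [ lambda ] = [ b ]

Solving the linear system:
  x*      = (3.1972, -0.5352)
  lambda* = (-3.2958)
  f(x*)   = 9.4577

x* = (3.1972, -0.5352), lambda* = (-3.2958)


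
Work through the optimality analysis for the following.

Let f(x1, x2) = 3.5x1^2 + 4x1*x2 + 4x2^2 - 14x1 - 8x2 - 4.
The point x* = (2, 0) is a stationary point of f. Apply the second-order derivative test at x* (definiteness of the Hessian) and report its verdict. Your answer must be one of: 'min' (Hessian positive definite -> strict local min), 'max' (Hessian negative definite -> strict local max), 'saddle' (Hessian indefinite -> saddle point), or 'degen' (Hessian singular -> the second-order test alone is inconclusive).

Compute the Hessian H = grad^2 f:
  H = [[7, 4], [4, 8]]
Verify stationarity: grad f(x*) = H x* + g = (0, 0).
Eigenvalues of H: 3.4689, 11.5311.
Both eigenvalues > 0, so H is positive definite -> x* is a strict local min.

min


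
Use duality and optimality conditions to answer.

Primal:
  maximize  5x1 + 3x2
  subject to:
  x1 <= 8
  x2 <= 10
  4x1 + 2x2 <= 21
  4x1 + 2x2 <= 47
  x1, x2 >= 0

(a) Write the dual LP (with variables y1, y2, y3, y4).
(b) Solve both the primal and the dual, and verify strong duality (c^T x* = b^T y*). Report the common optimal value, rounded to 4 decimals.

The standard primal-dual pair for 'max c^T x s.t. A x <= b, x >= 0' is:
  Dual:  min b^T y  s.t.  A^T y >= c,  y >= 0.

So the dual LP is:
  minimize  8y1 + 10y2 + 21y3 + 47y4
  subject to:
    y1 + 4y3 + 4y4 >= 5
    y2 + 2y3 + 2y4 >= 3
    y1, y2, y3, y4 >= 0

Solving the primal: x* = (0.25, 10).
  primal value c^T x* = 31.25.
Solving the dual: y* = (0, 0.5, 1.25, 0).
  dual value b^T y* = 31.25.
Strong duality: c^T x* = b^T y*. Confirmed.

31.25


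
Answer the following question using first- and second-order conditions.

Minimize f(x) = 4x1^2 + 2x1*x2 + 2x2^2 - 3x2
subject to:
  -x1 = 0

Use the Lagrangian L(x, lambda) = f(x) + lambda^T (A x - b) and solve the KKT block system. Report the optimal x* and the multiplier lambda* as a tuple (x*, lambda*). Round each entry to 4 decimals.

Form the Lagrangian:
  L(x, lambda) = (1/2) x^T Q x + c^T x + lambda^T (A x - b)
Stationarity (grad_x L = 0): Q x + c + A^T lambda = 0.
Primal feasibility: A x = b.

This gives the KKT block system:
  [ Q   A^T ] [ x     ]   [-c ]
  [ A    0  ] [ lambda ] = [ b ]

Solving the linear system:
  x*      = (0, 0.75)
  lambda* = (1.5)
  f(x*)   = -1.125

x* = (0, 0.75), lambda* = (1.5)


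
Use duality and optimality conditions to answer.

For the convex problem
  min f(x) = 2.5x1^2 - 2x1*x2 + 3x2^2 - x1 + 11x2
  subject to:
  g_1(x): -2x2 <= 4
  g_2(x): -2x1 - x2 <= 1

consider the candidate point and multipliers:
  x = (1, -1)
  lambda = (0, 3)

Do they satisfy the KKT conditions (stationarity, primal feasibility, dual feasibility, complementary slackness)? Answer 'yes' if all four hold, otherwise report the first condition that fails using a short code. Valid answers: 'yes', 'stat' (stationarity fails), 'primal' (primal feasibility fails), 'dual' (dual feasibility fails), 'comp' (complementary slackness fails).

Gradient of f: grad f(x) = Q x + c = (6, 3)
Constraint values g_i(x) = a_i^T x - b_i:
  g_1((1, -1)) = -2
  g_2((1, -1)) = -2
Stationarity residual: grad f(x) + sum_i lambda_i a_i = (0, 0)
  -> stationarity OK
Primal feasibility (all g_i <= 0): OK
Dual feasibility (all lambda_i >= 0): OK
Complementary slackness (lambda_i * g_i(x) = 0 for all i): FAILS

Verdict: the first failing condition is complementary_slackness -> comp.

comp


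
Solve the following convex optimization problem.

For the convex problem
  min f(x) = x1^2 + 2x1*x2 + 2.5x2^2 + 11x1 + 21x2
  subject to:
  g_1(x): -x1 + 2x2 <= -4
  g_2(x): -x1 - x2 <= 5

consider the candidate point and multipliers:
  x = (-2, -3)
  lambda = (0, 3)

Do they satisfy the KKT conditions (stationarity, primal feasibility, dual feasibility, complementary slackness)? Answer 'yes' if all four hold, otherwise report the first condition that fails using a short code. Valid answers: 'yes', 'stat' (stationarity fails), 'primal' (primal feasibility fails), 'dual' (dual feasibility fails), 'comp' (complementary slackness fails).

Gradient of f: grad f(x) = Q x + c = (1, 2)
Constraint values g_i(x) = a_i^T x - b_i:
  g_1((-2, -3)) = 0
  g_2((-2, -3)) = 0
Stationarity residual: grad f(x) + sum_i lambda_i a_i = (-2, -1)
  -> stationarity FAILS
Primal feasibility (all g_i <= 0): OK
Dual feasibility (all lambda_i >= 0): OK
Complementary slackness (lambda_i * g_i(x) = 0 for all i): OK

Verdict: the first failing condition is stationarity -> stat.

stat


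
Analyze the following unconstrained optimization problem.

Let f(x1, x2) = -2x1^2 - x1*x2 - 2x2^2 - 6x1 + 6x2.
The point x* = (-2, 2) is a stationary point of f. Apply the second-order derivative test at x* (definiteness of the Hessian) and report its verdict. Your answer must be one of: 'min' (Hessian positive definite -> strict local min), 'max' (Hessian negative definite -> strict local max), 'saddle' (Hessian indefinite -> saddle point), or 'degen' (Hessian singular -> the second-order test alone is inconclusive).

Compute the Hessian H = grad^2 f:
  H = [[-4, -1], [-1, -4]]
Verify stationarity: grad f(x*) = H x* + g = (0, 0).
Eigenvalues of H: -5, -3.
Both eigenvalues < 0, so H is negative definite -> x* is a strict local max.

max


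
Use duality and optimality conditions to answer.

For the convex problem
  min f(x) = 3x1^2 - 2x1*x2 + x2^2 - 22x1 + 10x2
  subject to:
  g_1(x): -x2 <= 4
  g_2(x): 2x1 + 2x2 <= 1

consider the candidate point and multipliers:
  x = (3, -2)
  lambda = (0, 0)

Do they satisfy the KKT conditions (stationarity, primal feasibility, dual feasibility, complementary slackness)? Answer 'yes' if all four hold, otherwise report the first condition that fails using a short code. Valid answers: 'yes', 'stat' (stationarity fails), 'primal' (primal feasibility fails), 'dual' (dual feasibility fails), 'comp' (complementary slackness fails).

Gradient of f: grad f(x) = Q x + c = (0, 0)
Constraint values g_i(x) = a_i^T x - b_i:
  g_1((3, -2)) = -2
  g_2((3, -2)) = 1
Stationarity residual: grad f(x) + sum_i lambda_i a_i = (0, 0)
  -> stationarity OK
Primal feasibility (all g_i <= 0): FAILS
Dual feasibility (all lambda_i >= 0): OK
Complementary slackness (lambda_i * g_i(x) = 0 for all i): OK

Verdict: the first failing condition is primal_feasibility -> primal.

primal
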